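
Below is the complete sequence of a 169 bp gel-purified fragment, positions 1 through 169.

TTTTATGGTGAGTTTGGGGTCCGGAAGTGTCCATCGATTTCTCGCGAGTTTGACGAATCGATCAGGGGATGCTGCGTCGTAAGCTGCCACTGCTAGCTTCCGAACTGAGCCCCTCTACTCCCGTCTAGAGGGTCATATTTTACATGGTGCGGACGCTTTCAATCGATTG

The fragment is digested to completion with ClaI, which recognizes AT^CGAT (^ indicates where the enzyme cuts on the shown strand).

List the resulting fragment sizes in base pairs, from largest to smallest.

105, 34, 24, 6 bp

ClaI sites (ATCGAT) start at positions 33, 57, 162.
ClaI cuts after base 2 of each site, so after positions 34, 58, 163.
Linear molecule, 3 cuts → 4 fragments:
  1–34 → 34 bp
  35–58 → 24 bp
  59–163 → 105 bp
  164–169 → 6 bp
Sorted largest to smallest: 105, 34, 24, 6 bp.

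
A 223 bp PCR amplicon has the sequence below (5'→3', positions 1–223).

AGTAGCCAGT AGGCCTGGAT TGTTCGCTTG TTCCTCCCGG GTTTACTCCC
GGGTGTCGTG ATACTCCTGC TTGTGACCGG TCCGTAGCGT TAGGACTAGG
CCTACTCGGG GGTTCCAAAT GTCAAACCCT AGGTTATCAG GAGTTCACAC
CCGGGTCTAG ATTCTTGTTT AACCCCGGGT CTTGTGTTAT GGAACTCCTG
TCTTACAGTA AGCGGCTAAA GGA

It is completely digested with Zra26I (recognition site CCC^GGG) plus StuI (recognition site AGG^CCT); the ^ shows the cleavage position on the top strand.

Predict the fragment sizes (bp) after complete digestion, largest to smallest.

Zra26I sites (CCCGGG) start at positions 36, 48, 150, 174.
Zra26I cuts after base 3 of each site, so after positions 38, 50, 152, 176.
StuI sites (AGGCCT) start at positions 11, 98.
StuI cuts after base 3 of each site, so after positions 13, 100.
Combined cut positions: 13, 38, 50, 100, 152, 176.
Linear molecule, 6 cuts → 7 fragments:
  1–13 → 13 bp
  14–38 → 25 bp
  39–50 → 12 bp
  51–100 → 50 bp
  101–152 → 52 bp
  153–176 → 24 bp
  177–223 → 47 bp
Sorted largest to smallest: 52, 50, 47, 25, 24, 13, 12 bp.

52, 50, 47, 25, 24, 13, 12 bp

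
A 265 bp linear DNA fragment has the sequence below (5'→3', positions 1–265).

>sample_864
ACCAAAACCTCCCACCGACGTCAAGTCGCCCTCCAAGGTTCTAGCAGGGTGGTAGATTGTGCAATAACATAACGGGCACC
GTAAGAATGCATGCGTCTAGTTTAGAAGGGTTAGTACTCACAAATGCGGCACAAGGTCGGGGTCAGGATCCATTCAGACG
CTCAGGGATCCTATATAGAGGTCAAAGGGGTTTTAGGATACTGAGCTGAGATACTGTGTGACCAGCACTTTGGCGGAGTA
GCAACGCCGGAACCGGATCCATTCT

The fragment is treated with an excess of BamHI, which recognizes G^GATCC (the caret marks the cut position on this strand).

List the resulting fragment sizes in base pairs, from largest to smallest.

BamHI sites (GGATCC) start at positions 146, 166, 255.
BamHI cuts after the first base of each site, so after positions 146, 166, 255.
Linear molecule, 3 cuts → 4 fragments:
  1–146 → 146 bp
  147–166 → 20 bp
  167–255 → 89 bp
  256–265 → 10 bp
Sorted largest to smallest: 146, 89, 20, 10 bp.

146, 89, 20, 10 bp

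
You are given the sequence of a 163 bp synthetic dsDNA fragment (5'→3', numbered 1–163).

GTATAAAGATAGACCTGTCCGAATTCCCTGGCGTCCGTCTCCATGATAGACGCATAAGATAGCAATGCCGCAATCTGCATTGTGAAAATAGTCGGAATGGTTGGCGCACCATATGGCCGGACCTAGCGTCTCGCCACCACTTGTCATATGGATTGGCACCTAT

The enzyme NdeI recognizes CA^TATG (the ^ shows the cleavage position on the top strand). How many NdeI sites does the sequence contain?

CATATG occurs starting at positions 110, 145.
NdeI cuts at 2 sites.

2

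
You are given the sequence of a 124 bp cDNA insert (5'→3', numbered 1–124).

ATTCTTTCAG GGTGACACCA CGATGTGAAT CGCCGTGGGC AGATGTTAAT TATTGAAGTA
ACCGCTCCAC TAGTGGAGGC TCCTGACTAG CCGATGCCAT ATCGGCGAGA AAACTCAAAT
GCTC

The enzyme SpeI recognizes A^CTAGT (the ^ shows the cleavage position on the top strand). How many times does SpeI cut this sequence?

ACTAGT occurs starting at position 69.
SpeI cuts at 1 site.

1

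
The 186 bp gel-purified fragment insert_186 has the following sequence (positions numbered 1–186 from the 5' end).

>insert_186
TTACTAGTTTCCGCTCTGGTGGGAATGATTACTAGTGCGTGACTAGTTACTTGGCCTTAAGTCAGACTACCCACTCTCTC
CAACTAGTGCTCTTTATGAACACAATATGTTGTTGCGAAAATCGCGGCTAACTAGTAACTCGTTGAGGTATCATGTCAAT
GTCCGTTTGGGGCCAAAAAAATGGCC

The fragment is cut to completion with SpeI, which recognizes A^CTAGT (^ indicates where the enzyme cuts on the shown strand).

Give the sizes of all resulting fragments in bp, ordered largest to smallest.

55, 48, 41, 28, 11, 3 bp

SpeI sites (ACTAGT) start at positions 3, 31, 42, 83, 131.
SpeI cuts after the first base of each site, so after positions 3, 31, 42, 83, 131.
Linear molecule, 5 cuts → 6 fragments:
  1–3 → 3 bp
  4–31 → 28 bp
  32–42 → 11 bp
  43–83 → 41 bp
  84–131 → 48 bp
  132–186 → 55 bp
Sorted largest to smallest: 55, 48, 41, 28, 11, 3 bp.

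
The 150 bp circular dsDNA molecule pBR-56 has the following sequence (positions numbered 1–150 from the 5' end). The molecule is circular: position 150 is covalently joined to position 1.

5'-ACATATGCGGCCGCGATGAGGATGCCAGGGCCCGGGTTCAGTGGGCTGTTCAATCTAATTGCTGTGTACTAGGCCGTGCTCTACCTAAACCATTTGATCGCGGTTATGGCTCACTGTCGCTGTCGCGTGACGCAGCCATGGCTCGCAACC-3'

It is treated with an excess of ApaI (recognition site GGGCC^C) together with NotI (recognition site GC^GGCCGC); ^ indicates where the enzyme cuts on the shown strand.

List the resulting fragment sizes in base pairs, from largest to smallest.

The ApaI site (GGGCCC) starts at position 28.
ApaI cuts after base 5 of each site (before the last base), so after position 32.
The NotI site (GCGGCCGC) starts at position 7.
NotI cuts after base 2 of each site, so after position 8.
Combined cut positions: 8, 32.
Circular molecule, 2 cuts → 2 fragments:
  9–32 → 24 bp
  33–150 then 1–8 → 118 + 8 = 126 bp
Sorted largest to smallest: 126, 24 bp.

126, 24 bp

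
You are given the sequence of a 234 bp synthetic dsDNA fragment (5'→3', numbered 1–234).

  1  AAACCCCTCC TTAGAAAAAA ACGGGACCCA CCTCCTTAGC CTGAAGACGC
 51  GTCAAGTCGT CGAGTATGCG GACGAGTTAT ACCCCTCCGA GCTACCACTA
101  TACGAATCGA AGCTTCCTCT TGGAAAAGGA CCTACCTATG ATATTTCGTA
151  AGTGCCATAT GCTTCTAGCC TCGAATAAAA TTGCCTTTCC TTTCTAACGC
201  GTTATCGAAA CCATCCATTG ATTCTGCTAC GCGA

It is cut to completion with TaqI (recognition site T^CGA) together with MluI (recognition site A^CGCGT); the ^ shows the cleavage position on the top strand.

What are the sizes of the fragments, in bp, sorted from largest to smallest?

64, 47, 47, 29, 26, 13, 8 bp

TaqI sites (TCGA) start at positions 60, 107, 171, 205.
TaqI cuts after the first base of each site, so after positions 60, 107, 171, 205.
MluI sites (ACGCGT) start at positions 47, 197.
MluI cuts after the first base of each site, so after positions 47, 197.
Combined cut positions: 47, 60, 107, 171, 197, 205.
Linear molecule, 6 cuts → 7 fragments:
  1–47 → 47 bp
  48–60 → 13 bp
  61–107 → 47 bp
  108–171 → 64 bp
  172–197 → 26 bp
  198–205 → 8 bp
  206–234 → 29 bp
Sorted largest to smallest: 64, 47, 47, 29, 26, 13, 8 bp.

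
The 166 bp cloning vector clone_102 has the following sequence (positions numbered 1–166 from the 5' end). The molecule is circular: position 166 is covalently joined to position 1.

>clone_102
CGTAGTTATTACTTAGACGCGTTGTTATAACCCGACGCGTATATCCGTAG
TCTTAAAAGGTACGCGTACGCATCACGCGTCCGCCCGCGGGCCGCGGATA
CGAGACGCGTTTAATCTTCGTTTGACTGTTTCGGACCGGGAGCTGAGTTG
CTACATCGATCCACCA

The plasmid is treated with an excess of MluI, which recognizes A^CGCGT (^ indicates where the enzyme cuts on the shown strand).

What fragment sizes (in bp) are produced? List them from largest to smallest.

78, 30, 27, 18, 13 bp

MluI sites (ACGCGT) start at positions 17, 35, 62, 75, 105.
MluI cuts after the first base of each site, so after positions 17, 35, 62, 75, 105.
Circular molecule, 5 cuts → 5 fragments:
  18–35 → 18 bp
  36–62 → 27 bp
  63–75 → 13 bp
  76–105 → 30 bp
  106–166 then 1–17 → 61 + 17 = 78 bp
Sorted largest to smallest: 78, 30, 27, 18, 13 bp.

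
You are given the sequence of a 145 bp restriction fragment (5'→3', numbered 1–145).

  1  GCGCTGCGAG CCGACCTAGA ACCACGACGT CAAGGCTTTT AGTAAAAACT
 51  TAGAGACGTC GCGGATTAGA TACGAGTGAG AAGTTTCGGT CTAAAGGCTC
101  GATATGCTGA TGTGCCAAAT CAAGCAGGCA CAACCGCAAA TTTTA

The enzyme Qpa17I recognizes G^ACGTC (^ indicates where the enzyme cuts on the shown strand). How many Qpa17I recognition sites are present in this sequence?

2

GACGTC occurs starting at positions 26, 55.
Qpa17I cuts at 2 sites.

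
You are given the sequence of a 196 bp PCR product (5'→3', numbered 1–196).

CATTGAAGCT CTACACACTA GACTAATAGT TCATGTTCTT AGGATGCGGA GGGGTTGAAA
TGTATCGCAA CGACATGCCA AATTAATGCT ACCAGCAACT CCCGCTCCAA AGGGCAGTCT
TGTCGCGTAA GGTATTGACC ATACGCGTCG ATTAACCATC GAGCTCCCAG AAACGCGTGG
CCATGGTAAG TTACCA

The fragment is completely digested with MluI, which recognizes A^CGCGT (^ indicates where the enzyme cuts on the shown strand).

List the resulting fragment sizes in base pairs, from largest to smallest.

143, 30, 23 bp

MluI sites (ACGCGT) start at positions 143, 173.
MluI cuts after the first base of each site, so after positions 143, 173.
Linear molecule, 2 cuts → 3 fragments:
  1–143 → 143 bp
  144–173 → 30 bp
  174–196 → 23 bp
Sorted largest to smallest: 143, 30, 23 bp.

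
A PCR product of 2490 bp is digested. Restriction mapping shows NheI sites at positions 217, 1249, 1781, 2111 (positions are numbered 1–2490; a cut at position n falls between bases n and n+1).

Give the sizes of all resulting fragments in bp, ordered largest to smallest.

Linear molecule, 4 cuts → 5 fragments:
  217 − 0 = 217 bp
  1249 − 217 = 1032 bp
  1781 − 1249 = 532 bp
  2111 − 1781 = 330 bp
  2490 − 2111 = 379 bp
Sorted largest to smallest: 1032, 532, 379, 330, 217 bp.

1032, 532, 379, 330, 217 bp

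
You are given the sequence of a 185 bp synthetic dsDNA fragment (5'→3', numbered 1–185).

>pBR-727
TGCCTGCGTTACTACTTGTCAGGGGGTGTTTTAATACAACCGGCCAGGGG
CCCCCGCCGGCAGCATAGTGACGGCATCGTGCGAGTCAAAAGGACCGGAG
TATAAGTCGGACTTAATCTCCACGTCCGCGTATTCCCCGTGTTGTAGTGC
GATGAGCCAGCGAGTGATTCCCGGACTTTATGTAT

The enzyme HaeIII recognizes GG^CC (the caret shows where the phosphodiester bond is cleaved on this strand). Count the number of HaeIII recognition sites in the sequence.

2

GGCC occurs starting at positions 42, 49.
HaeIII cuts at 2 sites.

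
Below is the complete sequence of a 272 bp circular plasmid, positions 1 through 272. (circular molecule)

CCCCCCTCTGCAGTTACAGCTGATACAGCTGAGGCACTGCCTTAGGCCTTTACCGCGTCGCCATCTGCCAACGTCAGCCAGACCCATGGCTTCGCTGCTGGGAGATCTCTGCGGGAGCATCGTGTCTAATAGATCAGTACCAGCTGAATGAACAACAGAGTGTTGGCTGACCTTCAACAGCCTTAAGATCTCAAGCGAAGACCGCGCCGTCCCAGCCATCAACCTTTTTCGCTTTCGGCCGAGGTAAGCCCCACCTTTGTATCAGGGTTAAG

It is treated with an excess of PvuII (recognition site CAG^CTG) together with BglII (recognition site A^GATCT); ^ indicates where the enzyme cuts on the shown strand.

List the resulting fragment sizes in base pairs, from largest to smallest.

105, 75, 43, 40, 9 bp

PvuII sites (CAGCTG) start at positions 17, 26, 141.
PvuII cuts after base 3 of each site, so after positions 19, 28, 143.
BglII sites (AGATCT) start at positions 103, 186.
BglII cuts after the first base of each site, so after positions 103, 186.
Combined cut positions: 19, 28, 103, 143, 186.
Circular molecule, 5 cuts → 5 fragments:
  20–28 → 9 bp
  29–103 → 75 bp
  104–143 → 40 bp
  144–186 → 43 bp
  187–272 then 1–19 → 86 + 19 = 105 bp
Sorted largest to smallest: 105, 75, 43, 40, 9 bp.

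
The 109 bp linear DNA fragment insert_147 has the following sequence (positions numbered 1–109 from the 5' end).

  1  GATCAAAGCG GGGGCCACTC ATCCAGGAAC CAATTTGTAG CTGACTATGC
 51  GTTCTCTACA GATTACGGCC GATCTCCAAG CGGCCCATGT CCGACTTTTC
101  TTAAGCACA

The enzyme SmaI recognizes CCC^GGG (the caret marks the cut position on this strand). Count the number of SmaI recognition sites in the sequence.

0

No occurrence of CCCGGG is present in the sequence.
SmaI does not cut: 0 sites.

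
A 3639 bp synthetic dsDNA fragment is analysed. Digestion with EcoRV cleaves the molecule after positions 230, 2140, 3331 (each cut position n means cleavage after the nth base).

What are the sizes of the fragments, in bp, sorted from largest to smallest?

Linear molecule, 3 cuts → 4 fragments:
  230 − 0 = 230 bp
  2140 − 230 = 1910 bp
  3331 − 2140 = 1191 bp
  3639 − 3331 = 308 bp
Sorted largest to smallest: 1910, 1191, 308, 230 bp.

1910, 1191, 308, 230 bp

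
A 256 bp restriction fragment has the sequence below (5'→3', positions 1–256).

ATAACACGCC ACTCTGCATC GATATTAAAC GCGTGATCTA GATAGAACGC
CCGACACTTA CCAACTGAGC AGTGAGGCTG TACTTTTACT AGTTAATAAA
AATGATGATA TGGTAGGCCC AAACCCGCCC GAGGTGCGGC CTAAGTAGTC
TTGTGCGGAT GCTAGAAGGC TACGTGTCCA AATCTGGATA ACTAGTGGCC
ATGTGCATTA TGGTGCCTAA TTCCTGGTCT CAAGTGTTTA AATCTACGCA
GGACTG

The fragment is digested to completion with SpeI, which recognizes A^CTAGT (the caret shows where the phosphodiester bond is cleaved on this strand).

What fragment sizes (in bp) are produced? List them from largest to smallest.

SpeI sites (ACTAGT) start at positions 88, 191.
SpeI cuts after the first base of each site, so after positions 88, 191.
Linear molecule, 2 cuts → 3 fragments:
  1–88 → 88 bp
  89–191 → 103 bp
  192–256 → 65 bp
Sorted largest to smallest: 103, 88, 65 bp.

103, 88, 65 bp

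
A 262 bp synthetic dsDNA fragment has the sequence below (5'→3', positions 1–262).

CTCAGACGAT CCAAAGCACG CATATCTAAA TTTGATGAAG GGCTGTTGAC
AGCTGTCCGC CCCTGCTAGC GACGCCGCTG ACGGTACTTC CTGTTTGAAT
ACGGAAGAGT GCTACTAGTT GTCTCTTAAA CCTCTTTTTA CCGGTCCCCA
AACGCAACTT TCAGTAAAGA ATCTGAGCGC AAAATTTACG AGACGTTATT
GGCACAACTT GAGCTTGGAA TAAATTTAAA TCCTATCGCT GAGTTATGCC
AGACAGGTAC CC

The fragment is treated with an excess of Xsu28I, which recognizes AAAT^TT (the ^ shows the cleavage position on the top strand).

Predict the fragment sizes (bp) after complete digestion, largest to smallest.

154, 40, 37, 31 bp

Xsu28I sites (AAATTT) start at positions 28, 182, 222.
Xsu28I cuts after base 4 of each site, so after positions 31, 185, 225.
Linear molecule, 3 cuts → 4 fragments:
  1–31 → 31 bp
  32–185 → 154 bp
  186–225 → 40 bp
  226–262 → 37 bp
Sorted largest to smallest: 154, 40, 37, 31 bp.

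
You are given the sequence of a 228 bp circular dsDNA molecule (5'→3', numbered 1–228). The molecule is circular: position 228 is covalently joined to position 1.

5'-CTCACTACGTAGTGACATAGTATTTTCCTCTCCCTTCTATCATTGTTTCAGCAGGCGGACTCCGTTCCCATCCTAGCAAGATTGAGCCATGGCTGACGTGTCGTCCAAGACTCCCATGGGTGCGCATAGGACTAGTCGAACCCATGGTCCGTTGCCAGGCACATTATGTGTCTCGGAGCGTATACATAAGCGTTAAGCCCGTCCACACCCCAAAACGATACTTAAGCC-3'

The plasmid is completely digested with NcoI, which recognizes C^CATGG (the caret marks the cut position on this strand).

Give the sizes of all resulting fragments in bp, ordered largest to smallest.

NcoI sites (CCATGG) start at positions 87, 114, 142.
NcoI cuts after the first base of each site, so after positions 87, 114, 142.
Circular molecule, 3 cuts → 3 fragments:
  88–114 → 27 bp
  115–142 → 28 bp
  143–228 then 1–87 → 86 + 87 = 173 bp
Sorted largest to smallest: 173, 28, 27 bp.

173, 28, 27 bp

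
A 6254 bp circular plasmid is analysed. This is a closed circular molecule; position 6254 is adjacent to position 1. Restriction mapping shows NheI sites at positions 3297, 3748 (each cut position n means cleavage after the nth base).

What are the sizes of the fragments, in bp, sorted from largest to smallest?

5803, 451 bp

Circular molecule, 2 cuts → 2 fragments:
  3748 − 3297 = 451 bp
  wrap: 6254 − 3748 + 3297 = 5803 bp
Sorted largest to smallest: 5803, 451 bp.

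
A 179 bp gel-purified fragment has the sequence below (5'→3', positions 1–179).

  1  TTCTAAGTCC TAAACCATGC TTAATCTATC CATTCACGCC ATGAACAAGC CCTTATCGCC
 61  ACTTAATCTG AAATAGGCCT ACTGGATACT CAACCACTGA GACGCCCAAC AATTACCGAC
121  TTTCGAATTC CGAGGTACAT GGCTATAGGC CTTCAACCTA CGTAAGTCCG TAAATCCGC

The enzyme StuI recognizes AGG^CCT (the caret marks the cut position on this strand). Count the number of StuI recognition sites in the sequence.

AGGCCT occurs starting at positions 75, 147.
StuI cuts at 2 sites.

2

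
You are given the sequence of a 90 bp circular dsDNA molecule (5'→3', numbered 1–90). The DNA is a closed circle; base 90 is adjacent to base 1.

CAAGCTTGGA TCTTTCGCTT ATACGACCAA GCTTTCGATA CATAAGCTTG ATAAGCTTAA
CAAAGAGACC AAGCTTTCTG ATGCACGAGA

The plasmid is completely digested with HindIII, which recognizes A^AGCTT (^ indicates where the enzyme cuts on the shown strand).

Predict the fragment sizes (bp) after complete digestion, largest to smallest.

27, 21, 18, 15, 9 bp

HindIII sites (AAGCTT) start at positions 2, 29, 44, 53, 71.
HindIII cuts after the first base of each site, so after positions 2, 29, 44, 53, 71.
Circular molecule, 5 cuts → 5 fragments:
  3–29 → 27 bp
  30–44 → 15 bp
  45–53 → 9 bp
  54–71 → 18 bp
  72–90 then 1–2 → 19 + 2 = 21 bp
Sorted largest to smallest: 27, 21, 18, 15, 9 bp.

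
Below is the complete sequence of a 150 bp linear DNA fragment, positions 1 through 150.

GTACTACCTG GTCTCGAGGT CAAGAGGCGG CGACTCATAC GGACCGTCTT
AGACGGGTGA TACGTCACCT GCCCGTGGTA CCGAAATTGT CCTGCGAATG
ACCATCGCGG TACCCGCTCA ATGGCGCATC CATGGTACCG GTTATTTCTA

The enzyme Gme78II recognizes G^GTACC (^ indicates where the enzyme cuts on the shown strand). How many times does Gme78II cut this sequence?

GGTACC occurs starting at positions 77, 109, 134.
Gme78II cuts at 3 sites.

3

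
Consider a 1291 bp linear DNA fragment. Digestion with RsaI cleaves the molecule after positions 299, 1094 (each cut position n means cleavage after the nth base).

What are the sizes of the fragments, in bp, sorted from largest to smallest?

Linear molecule, 2 cuts → 3 fragments:
  299 − 0 = 299 bp
  1094 − 299 = 795 bp
  1291 − 1094 = 197 bp
Sorted largest to smallest: 795, 299, 197 bp.

795, 299, 197 bp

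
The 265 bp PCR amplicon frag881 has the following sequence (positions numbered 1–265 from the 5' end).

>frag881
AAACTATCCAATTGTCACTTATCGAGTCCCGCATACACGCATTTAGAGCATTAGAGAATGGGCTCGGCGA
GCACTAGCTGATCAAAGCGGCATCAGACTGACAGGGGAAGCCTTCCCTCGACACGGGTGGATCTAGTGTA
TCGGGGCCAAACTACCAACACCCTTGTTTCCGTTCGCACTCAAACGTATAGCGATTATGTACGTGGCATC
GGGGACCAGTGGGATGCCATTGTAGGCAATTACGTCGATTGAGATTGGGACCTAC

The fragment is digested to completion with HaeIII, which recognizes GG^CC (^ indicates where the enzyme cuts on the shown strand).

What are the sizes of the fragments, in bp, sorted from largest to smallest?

The HaeIII site (GGCC) starts at position 145.
HaeIII cuts after base 2 of each site, so after position 146.
Linear molecule, 1 cut → 2 fragments:
  1–146 → 146 bp
  147–265 → 119 bp
Sorted largest to smallest: 146, 119 bp.

146, 119 bp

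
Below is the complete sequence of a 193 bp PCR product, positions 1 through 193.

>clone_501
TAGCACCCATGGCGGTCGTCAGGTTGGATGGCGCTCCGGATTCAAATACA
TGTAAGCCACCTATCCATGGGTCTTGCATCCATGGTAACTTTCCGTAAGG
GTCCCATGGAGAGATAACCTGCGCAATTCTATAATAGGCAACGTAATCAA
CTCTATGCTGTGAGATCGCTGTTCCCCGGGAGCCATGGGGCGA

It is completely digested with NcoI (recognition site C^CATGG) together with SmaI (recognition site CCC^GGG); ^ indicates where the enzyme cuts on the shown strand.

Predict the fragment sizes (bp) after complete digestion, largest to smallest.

NcoI sites (CCATGG) start at positions 7, 65, 80, 104, 183.
NcoI cuts after the first base of each site, so after positions 7, 65, 80, 104, 183.
The SmaI site (CCCGGG) starts at position 175.
SmaI cuts after base 3 of each site, so after position 177.
Combined cut positions: 7, 65, 80, 104, 177, 183.
Linear molecule, 6 cuts → 7 fragments:
  1–7 → 7 bp
  8–65 → 58 bp
  66–80 → 15 bp
  81–104 → 24 bp
  105–177 → 73 bp
  178–183 → 6 bp
  184–193 → 10 bp
Sorted largest to smallest: 73, 58, 24, 15, 10, 7, 6 bp.

73, 58, 24, 15, 10, 7, 6 bp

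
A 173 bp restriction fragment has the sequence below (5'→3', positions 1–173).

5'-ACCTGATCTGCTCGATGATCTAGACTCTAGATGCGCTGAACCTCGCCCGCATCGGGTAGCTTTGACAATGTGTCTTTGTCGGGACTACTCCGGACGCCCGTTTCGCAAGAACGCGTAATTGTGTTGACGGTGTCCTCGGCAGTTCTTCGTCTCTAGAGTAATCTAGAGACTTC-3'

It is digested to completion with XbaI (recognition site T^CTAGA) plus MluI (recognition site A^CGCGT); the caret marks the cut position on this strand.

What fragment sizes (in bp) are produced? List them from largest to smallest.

XbaI sites (TCTAGA) start at positions 19, 26, 152, 162.
XbaI cuts after the first base of each site, so after positions 19, 26, 152, 162.
The MluI site (ACGCGT) starts at position 111.
MluI cuts after the first base of each site, so after position 111.
Combined cut positions: 19, 26, 111, 152, 162.
Linear molecule, 5 cuts → 6 fragments:
  1–19 → 19 bp
  20–26 → 7 bp
  27–111 → 85 bp
  112–152 → 41 bp
  153–162 → 10 bp
  163–173 → 11 bp
Sorted largest to smallest: 85, 41, 19, 11, 10, 7 bp.

85, 41, 19, 11, 10, 7 bp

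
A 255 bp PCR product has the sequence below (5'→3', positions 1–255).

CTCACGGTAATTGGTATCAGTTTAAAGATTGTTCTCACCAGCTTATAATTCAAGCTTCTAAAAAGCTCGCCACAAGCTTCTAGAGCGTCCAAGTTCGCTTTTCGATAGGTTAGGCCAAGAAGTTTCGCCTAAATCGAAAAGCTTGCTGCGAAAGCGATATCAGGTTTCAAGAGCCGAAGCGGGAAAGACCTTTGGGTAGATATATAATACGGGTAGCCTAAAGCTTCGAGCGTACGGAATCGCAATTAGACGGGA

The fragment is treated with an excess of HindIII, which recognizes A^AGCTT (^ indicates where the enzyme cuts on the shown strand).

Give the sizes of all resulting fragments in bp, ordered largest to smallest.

82, 65, 52, 34, 22 bp

HindIII sites (AAGCTT) start at positions 52, 74, 139, 221.
HindIII cuts after the first base of each site, so after positions 52, 74, 139, 221.
Linear molecule, 4 cuts → 5 fragments:
  1–52 → 52 bp
  53–74 → 22 bp
  75–139 → 65 bp
  140–221 → 82 bp
  222–255 → 34 bp
Sorted largest to smallest: 82, 65, 52, 34, 22 bp.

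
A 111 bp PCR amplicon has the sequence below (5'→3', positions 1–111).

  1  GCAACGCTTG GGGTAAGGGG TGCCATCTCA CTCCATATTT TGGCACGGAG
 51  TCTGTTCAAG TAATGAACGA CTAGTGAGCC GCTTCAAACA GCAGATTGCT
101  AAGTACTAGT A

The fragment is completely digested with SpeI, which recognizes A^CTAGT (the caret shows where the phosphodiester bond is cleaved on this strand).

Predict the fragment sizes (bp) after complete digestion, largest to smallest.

SpeI sites (ACTAGT) start at positions 70, 105.
SpeI cuts after the first base of each site, so after positions 70, 105.
Linear molecule, 2 cuts → 3 fragments:
  1–70 → 70 bp
  71–105 → 35 bp
  106–111 → 6 bp
Sorted largest to smallest: 70, 35, 6 bp.

70, 35, 6 bp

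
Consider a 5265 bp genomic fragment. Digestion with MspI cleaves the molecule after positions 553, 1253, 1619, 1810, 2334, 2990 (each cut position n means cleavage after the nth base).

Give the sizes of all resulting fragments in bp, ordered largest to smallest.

Linear molecule, 6 cuts → 7 fragments:
  553 − 0 = 553 bp
  1253 − 553 = 700 bp
  1619 − 1253 = 366 bp
  1810 − 1619 = 191 bp
  2334 − 1810 = 524 bp
  2990 − 2334 = 656 bp
  5265 − 2990 = 2275 bp
Sorted largest to smallest: 2275, 700, 656, 553, 524, 366, 191 bp.

2275, 700, 656, 553, 524, 366, 191 bp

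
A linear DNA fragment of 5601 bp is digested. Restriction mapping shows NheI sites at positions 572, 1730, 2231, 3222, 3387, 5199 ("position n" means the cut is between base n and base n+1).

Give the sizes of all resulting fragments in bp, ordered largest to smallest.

Linear molecule, 6 cuts → 7 fragments:
  572 − 0 = 572 bp
  1730 − 572 = 1158 bp
  2231 − 1730 = 501 bp
  3222 − 2231 = 991 bp
  3387 − 3222 = 165 bp
  5199 − 3387 = 1812 bp
  5601 − 5199 = 402 bp
Sorted largest to smallest: 1812, 1158, 991, 572, 501, 402, 165 bp.

1812, 1158, 991, 572, 501, 402, 165 bp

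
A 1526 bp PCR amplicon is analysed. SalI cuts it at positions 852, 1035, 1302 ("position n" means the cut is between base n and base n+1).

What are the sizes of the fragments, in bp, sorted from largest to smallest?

852, 267, 224, 183 bp

Linear molecule, 3 cuts → 4 fragments:
  852 − 0 = 852 bp
  1035 − 852 = 183 bp
  1302 − 1035 = 267 bp
  1526 − 1302 = 224 bp
Sorted largest to smallest: 852, 267, 224, 183 bp.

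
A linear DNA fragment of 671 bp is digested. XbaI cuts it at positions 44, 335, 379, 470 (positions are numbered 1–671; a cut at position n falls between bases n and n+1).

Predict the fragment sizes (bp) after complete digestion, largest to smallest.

291, 201, 91, 44, 44 bp

Linear molecule, 4 cuts → 5 fragments:
  44 − 0 = 44 bp
  335 − 44 = 291 bp
  379 − 335 = 44 bp
  470 − 379 = 91 bp
  671 − 470 = 201 bp
Sorted largest to smallest: 291, 201, 91, 44, 44 bp.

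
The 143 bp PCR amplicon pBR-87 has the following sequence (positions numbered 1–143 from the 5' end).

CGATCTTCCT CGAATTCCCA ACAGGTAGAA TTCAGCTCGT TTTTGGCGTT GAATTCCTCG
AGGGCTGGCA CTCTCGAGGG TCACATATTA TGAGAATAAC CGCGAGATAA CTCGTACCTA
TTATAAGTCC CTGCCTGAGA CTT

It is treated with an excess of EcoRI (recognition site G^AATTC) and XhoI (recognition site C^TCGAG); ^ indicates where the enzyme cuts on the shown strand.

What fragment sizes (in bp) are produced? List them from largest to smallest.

70, 23, 16, 16, 12, 6 bp

EcoRI sites (GAATTC) start at positions 12, 28, 51.
EcoRI cuts after the first base of each site, so after positions 12, 28, 51.
XhoI sites (CTCGAG) start at positions 57, 73.
XhoI cuts after the first base of each site, so after positions 57, 73.
Combined cut positions: 12, 28, 51, 57, 73.
Linear molecule, 5 cuts → 6 fragments:
  1–12 → 12 bp
  13–28 → 16 bp
  29–51 → 23 bp
  52–57 → 6 bp
  58–73 → 16 bp
  74–143 → 70 bp
Sorted largest to smallest: 70, 23, 16, 16, 12, 6 bp.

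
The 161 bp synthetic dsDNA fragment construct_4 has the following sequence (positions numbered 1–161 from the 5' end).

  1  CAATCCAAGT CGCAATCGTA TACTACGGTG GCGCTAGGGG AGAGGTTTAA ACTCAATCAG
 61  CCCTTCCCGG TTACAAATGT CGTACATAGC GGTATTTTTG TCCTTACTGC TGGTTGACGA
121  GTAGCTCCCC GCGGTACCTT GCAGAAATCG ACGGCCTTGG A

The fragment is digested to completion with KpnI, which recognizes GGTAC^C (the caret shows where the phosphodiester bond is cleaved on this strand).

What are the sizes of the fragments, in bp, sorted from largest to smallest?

The KpnI site (GGTACC) starts at position 133.
KpnI cuts after base 5 of each site (before the last base), so after position 137.
Linear molecule, 1 cut → 2 fragments:
  1–137 → 137 bp
  138–161 → 24 bp
Sorted largest to smallest: 137, 24 bp.

137, 24 bp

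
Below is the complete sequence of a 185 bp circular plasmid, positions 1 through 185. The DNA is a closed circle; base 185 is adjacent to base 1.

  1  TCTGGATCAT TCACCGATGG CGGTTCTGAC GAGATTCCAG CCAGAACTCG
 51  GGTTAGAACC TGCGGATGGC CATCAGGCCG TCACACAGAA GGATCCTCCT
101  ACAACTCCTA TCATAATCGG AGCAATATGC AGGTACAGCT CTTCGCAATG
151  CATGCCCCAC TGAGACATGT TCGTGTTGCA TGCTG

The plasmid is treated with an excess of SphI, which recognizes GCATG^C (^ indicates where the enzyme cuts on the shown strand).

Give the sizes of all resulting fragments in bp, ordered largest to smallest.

157, 28 bp

SphI sites (GCATGC) start at positions 150, 178.
SphI cuts after base 5 of each site (before the last base), so after positions 154, 182.
Circular molecule, 2 cuts → 2 fragments:
  155–182 → 28 bp
  183–185 then 1–154 → 3 + 154 = 157 bp
Sorted largest to smallest: 157, 28 bp.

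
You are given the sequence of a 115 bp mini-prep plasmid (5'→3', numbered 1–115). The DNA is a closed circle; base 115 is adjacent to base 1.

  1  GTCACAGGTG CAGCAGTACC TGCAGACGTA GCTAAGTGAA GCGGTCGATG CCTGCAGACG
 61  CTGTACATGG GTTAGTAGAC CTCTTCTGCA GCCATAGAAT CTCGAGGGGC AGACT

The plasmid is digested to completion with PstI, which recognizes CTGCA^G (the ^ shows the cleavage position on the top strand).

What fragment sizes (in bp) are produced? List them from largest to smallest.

49, 34, 32 bp

PstI sites (CTGCAG) start at positions 20, 52, 86.
PstI cuts after base 5 of each site (before the last base), so after positions 24, 56, 90.
Circular molecule, 3 cuts → 3 fragments:
  25–56 → 32 bp
  57–90 → 34 bp
  91–115 then 1–24 → 25 + 24 = 49 bp
Sorted largest to smallest: 49, 34, 32 bp.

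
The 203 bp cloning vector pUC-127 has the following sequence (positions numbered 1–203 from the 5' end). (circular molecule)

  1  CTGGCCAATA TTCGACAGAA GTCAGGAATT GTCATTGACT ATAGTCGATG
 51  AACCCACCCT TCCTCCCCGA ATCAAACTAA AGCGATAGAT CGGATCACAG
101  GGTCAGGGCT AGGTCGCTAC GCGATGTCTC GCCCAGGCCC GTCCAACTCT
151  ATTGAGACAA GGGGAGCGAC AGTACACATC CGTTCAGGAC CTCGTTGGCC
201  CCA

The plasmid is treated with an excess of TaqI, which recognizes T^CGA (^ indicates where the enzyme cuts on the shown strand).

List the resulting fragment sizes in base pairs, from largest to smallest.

170, 33 bp

TaqI sites (TCGA) start at positions 12, 45.
TaqI cuts after the first base of each site, so after positions 12, 45.
Circular molecule, 2 cuts → 2 fragments:
  13–45 → 33 bp
  46–203 then 1–12 → 158 + 12 = 170 bp
Sorted largest to smallest: 170, 33 bp.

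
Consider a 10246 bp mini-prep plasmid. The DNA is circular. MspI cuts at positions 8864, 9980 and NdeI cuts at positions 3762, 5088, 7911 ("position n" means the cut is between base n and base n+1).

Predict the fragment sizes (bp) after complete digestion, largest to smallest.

Combined cut positions (sorted): 3762, 5088, 7911, 8864, 9980.
Circular molecule, 5 cuts → 5 fragments:
  5088 − 3762 = 1326 bp
  7911 − 5088 = 2823 bp
  8864 − 7911 = 953 bp
  9980 − 8864 = 1116 bp
  wrap: 10246 − 9980 + 3762 = 4028 bp
Sorted largest to smallest: 4028, 2823, 1326, 1116, 953 bp.

4028, 2823, 1326, 1116, 953 bp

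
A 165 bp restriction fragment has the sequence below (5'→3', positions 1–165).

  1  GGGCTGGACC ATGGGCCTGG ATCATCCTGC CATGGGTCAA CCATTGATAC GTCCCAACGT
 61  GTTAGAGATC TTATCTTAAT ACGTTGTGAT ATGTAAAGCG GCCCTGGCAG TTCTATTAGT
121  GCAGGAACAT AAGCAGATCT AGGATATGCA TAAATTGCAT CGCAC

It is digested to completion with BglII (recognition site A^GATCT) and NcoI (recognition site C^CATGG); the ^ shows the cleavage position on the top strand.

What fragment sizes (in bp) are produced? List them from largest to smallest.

BglII sites (AGATCT) start at positions 66, 135.
BglII cuts after the first base of each site, so after positions 66, 135.
NcoI sites (CCATGG) start at positions 9, 30.
NcoI cuts after the first base of each site, so after positions 9, 30.
Combined cut positions: 9, 30, 66, 135.
Linear molecule, 4 cuts → 5 fragments:
  1–9 → 9 bp
  10–30 → 21 bp
  31–66 → 36 bp
  67–135 → 69 bp
  136–165 → 30 bp
Sorted largest to smallest: 69, 36, 30, 21, 9 bp.

69, 36, 30, 21, 9 bp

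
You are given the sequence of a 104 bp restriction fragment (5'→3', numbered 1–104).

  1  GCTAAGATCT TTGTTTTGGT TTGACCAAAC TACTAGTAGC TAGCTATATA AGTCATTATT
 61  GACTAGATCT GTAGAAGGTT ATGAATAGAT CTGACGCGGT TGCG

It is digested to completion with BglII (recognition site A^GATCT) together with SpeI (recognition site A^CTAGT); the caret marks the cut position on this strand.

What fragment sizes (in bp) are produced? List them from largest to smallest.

BglII sites (AGATCT) start at positions 5, 65, 87.
BglII cuts after the first base of each site, so after positions 5, 65, 87.
The SpeI site (ACTAGT) starts at position 32.
SpeI cuts after the first base of each site, so after position 32.
Combined cut positions: 5, 32, 65, 87.
Linear molecule, 4 cuts → 5 fragments:
  1–5 → 5 bp
  6–32 → 27 bp
  33–65 → 33 bp
  66–87 → 22 bp
  88–104 → 17 bp
Sorted largest to smallest: 33, 27, 22, 17, 5 bp.

33, 27, 22, 17, 5 bp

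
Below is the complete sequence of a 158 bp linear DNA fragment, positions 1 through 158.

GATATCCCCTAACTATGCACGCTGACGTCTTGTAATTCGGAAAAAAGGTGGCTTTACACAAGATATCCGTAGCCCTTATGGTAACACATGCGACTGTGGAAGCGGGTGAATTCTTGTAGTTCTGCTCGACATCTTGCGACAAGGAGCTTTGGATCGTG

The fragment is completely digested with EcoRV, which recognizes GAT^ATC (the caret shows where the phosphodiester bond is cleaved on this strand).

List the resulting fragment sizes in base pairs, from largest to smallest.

94, 61, 3 bp

EcoRV sites (GATATC) start at positions 1, 62.
EcoRV cuts after base 3 of each site, so after positions 3, 64.
Linear molecule, 2 cuts → 3 fragments:
  1–3 → 3 bp
  4–64 → 61 bp
  65–158 → 94 bp
Sorted largest to smallest: 94, 61, 3 bp.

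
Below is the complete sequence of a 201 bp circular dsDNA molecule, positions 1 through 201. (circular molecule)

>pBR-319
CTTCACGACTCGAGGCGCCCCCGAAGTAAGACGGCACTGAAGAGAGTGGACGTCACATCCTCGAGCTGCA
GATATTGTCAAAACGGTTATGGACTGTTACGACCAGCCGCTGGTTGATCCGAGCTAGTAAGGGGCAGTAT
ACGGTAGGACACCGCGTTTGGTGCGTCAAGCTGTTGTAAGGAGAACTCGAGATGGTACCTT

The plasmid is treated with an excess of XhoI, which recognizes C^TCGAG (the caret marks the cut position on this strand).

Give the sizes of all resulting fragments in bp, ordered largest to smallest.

126, 51, 24 bp

XhoI sites (CTCGAG) start at positions 9, 60, 186.
XhoI cuts after the first base of each site, so after positions 9, 60, 186.
Circular molecule, 3 cuts → 3 fragments:
  10–60 → 51 bp
  61–186 → 126 bp
  187–201 then 1–9 → 15 + 9 = 24 bp
Sorted largest to smallest: 126, 51, 24 bp.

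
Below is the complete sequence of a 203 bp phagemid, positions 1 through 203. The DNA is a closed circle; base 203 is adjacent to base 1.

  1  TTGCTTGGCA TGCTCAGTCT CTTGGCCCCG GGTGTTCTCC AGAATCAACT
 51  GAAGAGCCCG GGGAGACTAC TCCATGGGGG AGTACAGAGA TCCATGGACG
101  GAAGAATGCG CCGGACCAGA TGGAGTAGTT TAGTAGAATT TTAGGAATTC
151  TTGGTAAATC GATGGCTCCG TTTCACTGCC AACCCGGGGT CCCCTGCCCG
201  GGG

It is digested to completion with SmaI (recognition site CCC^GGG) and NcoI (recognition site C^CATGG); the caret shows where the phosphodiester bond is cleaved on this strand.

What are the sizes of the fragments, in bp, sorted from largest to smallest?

93, 33, 30, 20, 14, 13 bp

SmaI sites (CCCGGG) start at positions 27, 57, 183, 197.
SmaI cuts after base 3 of each site, so after positions 29, 59, 185, 199.
NcoI sites (CCATGG) start at positions 72, 92.
NcoI cuts after the first base of each site, so after positions 72, 92.
Combined cut positions: 29, 59, 72, 92, 185, 199.
Circular molecule, 6 cuts → 6 fragments:
  30–59 → 30 bp
  60–72 → 13 bp
  73–92 → 20 bp
  93–185 → 93 bp
  186–199 → 14 bp
  200–203 then 1–29 → 4 + 29 = 33 bp
Sorted largest to smallest: 93, 33, 30, 20, 14, 13 bp.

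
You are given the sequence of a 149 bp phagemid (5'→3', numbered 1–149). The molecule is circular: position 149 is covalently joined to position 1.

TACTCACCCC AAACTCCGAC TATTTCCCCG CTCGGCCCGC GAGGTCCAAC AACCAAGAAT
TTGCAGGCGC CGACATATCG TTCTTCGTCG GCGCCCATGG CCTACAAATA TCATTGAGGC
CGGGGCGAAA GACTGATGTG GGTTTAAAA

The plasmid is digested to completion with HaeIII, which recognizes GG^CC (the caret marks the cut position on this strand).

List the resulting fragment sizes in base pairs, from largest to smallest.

HaeIII sites (GGCC) start at positions 34, 99, 118.
HaeIII cuts after base 2 of each site, so after positions 35, 100, 119.
Circular molecule, 3 cuts → 3 fragments:
  36–100 → 65 bp
  101–119 → 19 bp
  120–149 then 1–35 → 30 + 35 = 65 bp
Sorted largest to smallest: 65, 65, 19 bp.

65, 65, 19 bp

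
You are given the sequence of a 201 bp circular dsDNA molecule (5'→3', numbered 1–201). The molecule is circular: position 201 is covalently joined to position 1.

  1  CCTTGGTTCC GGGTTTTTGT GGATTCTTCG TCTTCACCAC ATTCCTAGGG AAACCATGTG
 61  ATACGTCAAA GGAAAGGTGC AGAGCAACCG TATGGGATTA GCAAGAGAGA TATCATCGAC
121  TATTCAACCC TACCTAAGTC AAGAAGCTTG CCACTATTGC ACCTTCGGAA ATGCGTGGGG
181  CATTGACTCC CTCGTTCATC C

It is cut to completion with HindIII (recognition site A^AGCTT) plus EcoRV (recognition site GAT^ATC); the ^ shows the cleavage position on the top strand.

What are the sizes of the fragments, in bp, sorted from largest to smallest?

The HindIII site (AAGCTT) starts at position 144.
HindIII cuts after the first base of each site, so after position 144.
The EcoRV site (GATATC) starts at position 109.
EcoRV cuts after base 3 of each site, so after position 111.
Combined cut positions: 111, 144.
Circular molecule, 2 cuts → 2 fragments:
  112–144 → 33 bp
  145–201 then 1–111 → 57 + 111 = 168 bp
Sorted largest to smallest: 168, 33 bp.

168, 33 bp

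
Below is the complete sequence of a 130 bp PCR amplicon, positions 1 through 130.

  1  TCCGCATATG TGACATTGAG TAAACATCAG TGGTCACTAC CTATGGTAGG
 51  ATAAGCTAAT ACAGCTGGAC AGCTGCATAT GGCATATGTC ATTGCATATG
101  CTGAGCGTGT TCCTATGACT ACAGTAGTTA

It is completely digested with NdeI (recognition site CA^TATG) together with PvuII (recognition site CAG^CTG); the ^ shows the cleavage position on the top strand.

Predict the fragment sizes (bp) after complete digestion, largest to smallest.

58, 34, 12, 8, 7, 6, 5 bp

NdeI sites (CATATG) start at positions 5, 76, 83, 95.
NdeI cuts after base 2 of each site, so after positions 6, 77, 84, 96.
PvuII sites (CAGCTG) start at positions 62, 70.
PvuII cuts after base 3 of each site, so after positions 64, 72.
Combined cut positions: 6, 64, 72, 77, 84, 96.
Linear molecule, 6 cuts → 7 fragments:
  1–6 → 6 bp
  7–64 → 58 bp
  65–72 → 8 bp
  73–77 → 5 bp
  78–84 → 7 bp
  85–96 → 12 bp
  97–130 → 34 bp
Sorted largest to smallest: 58, 34, 12, 8, 7, 6, 5 bp.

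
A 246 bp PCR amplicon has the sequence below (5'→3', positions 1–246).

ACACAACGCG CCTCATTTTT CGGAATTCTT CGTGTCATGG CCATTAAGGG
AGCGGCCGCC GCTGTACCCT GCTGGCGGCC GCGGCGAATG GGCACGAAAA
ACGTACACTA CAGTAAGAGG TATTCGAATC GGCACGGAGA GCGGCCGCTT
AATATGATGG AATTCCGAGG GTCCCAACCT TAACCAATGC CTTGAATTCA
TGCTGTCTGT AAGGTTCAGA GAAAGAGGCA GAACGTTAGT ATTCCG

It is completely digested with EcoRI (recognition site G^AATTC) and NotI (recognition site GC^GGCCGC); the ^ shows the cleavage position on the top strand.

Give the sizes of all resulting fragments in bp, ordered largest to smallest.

EcoRI sites (GAATTC) start at positions 23, 160, 194.
EcoRI cuts after the first base of each site, so after positions 23, 160, 194.
NotI sites (GCGGCCGC) start at positions 52, 75, 141.
NotI cuts after base 2 of each site, so after positions 53, 76, 142.
Combined cut positions: 23, 53, 76, 142, 160, 194.
Linear molecule, 6 cuts → 7 fragments:
  1–23 → 23 bp
  24–53 → 30 bp
  54–76 → 23 bp
  77–142 → 66 bp
  143–160 → 18 bp
  161–194 → 34 bp
  195–246 → 52 bp
Sorted largest to smallest: 66, 52, 34, 30, 23, 23, 18 bp.

66, 52, 34, 30, 23, 23, 18 bp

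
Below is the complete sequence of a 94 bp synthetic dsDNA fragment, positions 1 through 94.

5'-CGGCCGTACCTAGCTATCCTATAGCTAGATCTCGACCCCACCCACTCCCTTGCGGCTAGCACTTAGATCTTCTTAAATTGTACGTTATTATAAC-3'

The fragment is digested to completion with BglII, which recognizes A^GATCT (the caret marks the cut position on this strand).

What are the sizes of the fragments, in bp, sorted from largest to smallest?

38, 29, 27 bp

BglII sites (AGATCT) start at positions 27, 65.
BglII cuts after the first base of each site, so after positions 27, 65.
Linear molecule, 2 cuts → 3 fragments:
  1–27 → 27 bp
  28–65 → 38 bp
  66–94 → 29 bp
Sorted largest to smallest: 38, 29, 27 bp.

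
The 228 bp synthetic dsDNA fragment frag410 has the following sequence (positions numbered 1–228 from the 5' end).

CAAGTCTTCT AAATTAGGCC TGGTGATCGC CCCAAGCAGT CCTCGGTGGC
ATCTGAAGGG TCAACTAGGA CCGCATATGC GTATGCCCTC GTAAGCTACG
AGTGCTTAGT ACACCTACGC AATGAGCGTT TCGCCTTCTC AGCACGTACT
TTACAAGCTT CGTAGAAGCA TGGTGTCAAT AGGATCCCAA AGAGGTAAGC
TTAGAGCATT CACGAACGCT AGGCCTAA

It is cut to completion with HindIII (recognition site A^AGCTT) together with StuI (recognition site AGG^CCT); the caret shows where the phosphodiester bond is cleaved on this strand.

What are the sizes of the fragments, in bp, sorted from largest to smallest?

HindIII sites (AAGCTT) start at positions 155, 197.
HindIII cuts after the first base of each site, so after positions 155, 197.
StuI sites (AGGCCT) start at positions 16, 221.
StuI cuts after base 3 of each site, so after positions 18, 223.
Combined cut positions: 18, 155, 197, 223.
Linear molecule, 4 cuts → 5 fragments:
  1–18 → 18 bp
  19–155 → 137 bp
  156–197 → 42 bp
  198–223 → 26 bp
  224–228 → 5 bp
Sorted largest to smallest: 137, 42, 26, 18, 5 bp.

137, 42, 26, 18, 5 bp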